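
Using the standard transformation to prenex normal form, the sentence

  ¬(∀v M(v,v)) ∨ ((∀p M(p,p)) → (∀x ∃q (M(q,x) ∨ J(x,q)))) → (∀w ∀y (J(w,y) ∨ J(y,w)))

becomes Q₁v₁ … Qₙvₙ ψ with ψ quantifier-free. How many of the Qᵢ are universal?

Eliminate → and ↔ using ¬ and ∨.
  ¬(¬(∀v M(v,v)) ∨ ¬(∀p M(p,p)) ∨ (∀x ∃q (M(q,x) ∨ J(x,q)))) ∨ (∀w ∀y (J(w,y) ∨ J(y,w)))
Drive negations inward (¬∀x A ≡ ∃x ¬A, ¬∃x A ≡ ∀x ¬A, De Morgan for ∧/∨):
  (∀v M(v,v)) ∧ (∀p M(p,p)) ∧ (∃x ∀q (¬M(q,x) ∧ ¬J(x,q))) ∨ (∀w ∀y (J(w,y) ∨ J(y,w)))
All bound variables are already distinct, so no renaming is needed.
Extract every quantifier outward, since the variables are now distinct and don't occur free across branches:
  ∀v ∀p ∃x ∀q ∀w ∀y (M(v,v) ∧ M(p,p) ∧ ¬M(q,x) ∧ ¬J(x,q) ∨ J(w,y) ∨ J(y,w))
The prefix is ∀v ∀p ∃x ∀q ∀w ∀y: 5 universal, 1 existential.

5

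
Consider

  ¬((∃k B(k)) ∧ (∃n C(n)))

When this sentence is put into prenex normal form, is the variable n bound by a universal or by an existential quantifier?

Push ¬ through the quantifiers and connectives to reach negation normal form:
  (∀k ¬B(k)) ∨ (∀n ¬C(n))
Finally move all quantifiers to the prefix:
  ∀k ∀n (¬B(k) ∨ ¬C(n))
The quantifier ∃n sits under an odd number of negations, so it flips to ∀n.

universal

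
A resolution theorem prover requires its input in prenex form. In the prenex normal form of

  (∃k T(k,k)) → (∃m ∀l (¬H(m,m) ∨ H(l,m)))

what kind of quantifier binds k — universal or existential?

Eliminate → and ↔ using ¬ and ∨.
  ¬(∃k T(k,k)) ∨ (∃m ∀l (¬H(m,m) ∨ H(l,m)))
Push ¬ through the quantifiers and connectives to reach negation normal form:
  (∀k ¬T(k,k)) ∨ (∃m ∀l (¬H(m,m) ∨ H(l,m)))
All bound variables are already distinct, so no renaming is needed.
Pull the quantifiers to the front (each side's bound variable is not free in the other side):
  ∀k ∃m ∀l (¬T(k,k) ∨ ¬H(m,m) ∨ H(l,m))
The quantifier ∃k sits under an odd number of negations (counting the antecedent side of each →), so it flips to ∀k.

universal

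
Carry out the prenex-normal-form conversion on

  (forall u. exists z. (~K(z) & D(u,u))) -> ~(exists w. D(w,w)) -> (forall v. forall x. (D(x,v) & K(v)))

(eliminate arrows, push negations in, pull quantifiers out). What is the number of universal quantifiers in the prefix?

Rewrite implications/biconditionals: A → B as ¬A ∨ B.
  ~(forall u. exists z. (~K(z) & D(u,u))) | ~~(exists w. D(w,w)) | (forall v. forall x. (D(x,v) & K(v)))
Push ¬ through the quantifiers and connectives to reach negation normal form:
  (exists u. forall z. (K(z) | ~D(u,u))) | (exists w. D(w,w)) | (forall v. forall x. (D(x,v) & K(v)))
All bound variables are already distinct, so no renaming is needed.
Pull the quantifiers to the front (each side's bound variable is not free in the other side):
  exists u. forall z. exists w. forall v. forall x. (K(z) | ~D(u,u) | D(w,w) | D(x,v) & K(v))
The prefix is exists u forall z exists w forall v forall x: 3 universal, 2 existential.

3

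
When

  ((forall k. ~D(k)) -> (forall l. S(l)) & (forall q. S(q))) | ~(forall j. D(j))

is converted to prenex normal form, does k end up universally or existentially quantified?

First replace A → B with ¬A ∨ B.
  ~(forall k. ~D(k)) | (forall l. S(l)) & (forall q. S(q)) | ~(forall j. D(j))
Drive negations inward (¬∀x A ≡ ∃x ¬A, ¬∃x A ≡ ∀x ¬A, De Morgan for ∧/∨):
  (exists k. D(k)) | (forall l. S(l)) & (forall q. S(q)) | (exists j. ~D(j))
Extract every quantifier outward, since the variables are now distinct and don't occur free across branches:
  exists k. forall l. forall q. exists j. (D(k) | S(l) & S(q) | ~D(j))
The quantifier forall k sits under an odd number of negations (counting the antecedent side of each →), so it flips to exists k.

existential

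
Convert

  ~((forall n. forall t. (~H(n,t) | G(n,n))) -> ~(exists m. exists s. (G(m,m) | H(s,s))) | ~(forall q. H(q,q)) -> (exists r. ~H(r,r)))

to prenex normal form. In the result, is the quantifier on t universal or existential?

Eliminate → and ↔ using ¬ and ∨.
  ~(~(forall n. forall t. (~H(n,t) | G(n,n))) | ~(~(exists m. exists s. (G(m,m) | H(s,s))) | ~(forall q. H(q,q))) | (exists r. ~H(r,r)))
Drive negations inward (¬∀x A ≡ ∃x ¬A, ¬∃x A ≡ ∀x ¬A, De Morgan for ∧/∨):
  (forall n. forall t. (~H(n,t) | G(n,n))) & ((forall m. forall s. (~G(m,m) & ~H(s,s))) | (exists q. ~H(q,q))) & (forall r. H(r,r))
All bound variables are already distinct, so no renaming is needed.
Pull the quantifiers to the front (each side's bound variable is not free in the other side):
  forall n. forall t. forall m. forall s. exists q. forall r. ((~H(n,t) | G(n,n)) & (~G(m,m) & ~H(s,s) | ~H(q,q)) & H(r,r))
The quantifier forall t sits under an even number of negations (counting the antecedent side of each →), so it remains universal.

universal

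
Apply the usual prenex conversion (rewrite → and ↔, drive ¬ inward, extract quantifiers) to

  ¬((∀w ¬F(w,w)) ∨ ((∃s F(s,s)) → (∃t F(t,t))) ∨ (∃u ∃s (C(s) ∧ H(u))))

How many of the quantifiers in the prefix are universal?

3

Rewrite implications/biconditionals: A → B as ¬A ∨ B.
  ¬((∀w ¬F(w,w)) ∨ ¬(∃s F(s,s)) ∨ (∃t F(t,t)) ∨ (∃u ∃s (C(s) ∧ H(u))))
Drive negations inward (¬∀x A ≡ ∃x ¬A, ¬∃x A ≡ ∀x ¬A, De Morgan for ∧/∨):
  (∃w F(w,w)) ∧ (∃s F(s,s)) ∧ (∀t ¬F(t,t)) ∧ (∀u ∀s (¬C(s) ∨ ¬H(u)))
Rename bound variables to avoid capture: s↦v1.
  (∃w F(w,w)) ∧ (∃s F(s,s)) ∧ (∀t ¬F(t,t)) ∧ (∀u ∀v1 (¬C(v1) ∨ ¬H(u)))
Extract every quantifier outward, since the variables are now distinct and don't occur free across branches:
  ∃w ∃s ∀t ∀u ∀v1 (F(w,w) ∧ F(s,s) ∧ ¬F(t,t) ∧ (¬C(v1) ∨ ¬H(u)))
The prefix is ∃w ∃s ∀t ∀u ∀v1: 3 universal, 2 existential.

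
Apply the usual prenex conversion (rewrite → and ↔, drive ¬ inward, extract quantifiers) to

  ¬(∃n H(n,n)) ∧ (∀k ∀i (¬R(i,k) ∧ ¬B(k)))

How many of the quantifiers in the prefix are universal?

Drive negations inward (¬∀x A ≡ ∃x ¬A, ¬∃x A ≡ ∀x ¬A, De Morgan for ∧/∨):
  (∀n ¬H(n,n)) ∧ (∀k ∀i (¬R(i,k) ∧ ¬B(k)))
All bound variables are already distinct, so no renaming is needed.
Finally move all quantifiers to the prefix:
  ∀n ∀k ∀i (¬H(n,n) ∧ ¬R(i,k) ∧ ¬B(k))
The prefix is ∀n ∀k ∀i: 3 universal, 0 existential.

3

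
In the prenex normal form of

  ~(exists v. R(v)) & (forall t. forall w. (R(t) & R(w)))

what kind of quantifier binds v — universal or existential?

Move each ¬ inward, flipping quantifiers it crosses:
  (forall v. ~R(v)) & (forall t. forall w. (R(t) & R(w)))
All bound variables are already distinct, so no renaming is needed.
Pull the quantifiers to the front (each side's bound variable is not free in the other side):
  forall v. forall t. forall w. (~R(v) & R(t) & R(w))
The quantifier exists v sits under an odd number of negations, so it flips to forall v.

universal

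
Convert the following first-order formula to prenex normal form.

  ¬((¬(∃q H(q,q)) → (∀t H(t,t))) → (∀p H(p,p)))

∃q ∀t ∃p ((H(q,q) ∨ H(t,t)) ∧ ¬H(p,p))

Eliminate → and ↔ using ¬ and ∨.
  ¬(¬(¬¬(∃q H(q,q)) ∨ (∀t H(t,t))) ∨ (∀p H(p,p)))
Drive negations inward (¬∀x A ≡ ∃x ¬A, ¬∃x A ≡ ∀x ¬A, De Morgan for ∧/∨):
  ((∃q H(q,q)) ∨ (∀t H(t,t))) ∧ (∃p ¬H(p,p))
Finally move all quantifiers to the prefix:
  ∃q ∀t ∃p ((H(q,q) ∨ H(t,t)) ∧ ¬H(p,p))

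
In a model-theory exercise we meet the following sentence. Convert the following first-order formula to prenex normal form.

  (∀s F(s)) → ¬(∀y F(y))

Rewrite implications/biconditionals: A → B as ¬A ∨ B.
  ¬(∀s F(s)) ∨ ¬(∀y F(y))
Push ¬ through the quantifiers and connectives to reach negation normal form:
  (∃s ¬F(s)) ∨ (∃y ¬F(y))
All bound variables are already distinct, so no renaming is needed.
Extract every quantifier outward, since the variables are now distinct and don't occur free across branches:
  ∃s ∃y (¬F(s) ∨ ¬F(y))

∃s ∃y (¬F(s) ∨ ¬F(y))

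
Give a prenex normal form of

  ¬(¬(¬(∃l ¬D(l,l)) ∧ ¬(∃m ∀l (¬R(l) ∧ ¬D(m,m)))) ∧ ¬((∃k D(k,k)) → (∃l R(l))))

Rewrite implications/biconditionals: A → B as ¬A ∨ B.
  ¬(¬(¬(∃l ¬D(l,l)) ∧ ¬(∃m ∀l (¬R(l) ∧ ¬D(m,m)))) ∧ ¬(¬(∃k D(k,k)) ∨ (∃l R(l))))
Drive negations inward (¬∀x A ≡ ∃x ¬A, ¬∃x A ≡ ∀x ¬A, De Morgan for ∧/∨):
  (∀l D(l,l)) ∧ (∀m ∃l (R(l) ∨ D(m,m))) ∨ (∀k ¬D(k,k)) ∨ (∃l R(l))
Give each quantifier a distinct variable: l↦v, l↦w1.
  (∀l D(l,l)) ∧ (∀m ∃v (R(v) ∨ D(m,m))) ∨ (∀k ¬D(k,k)) ∨ (∃w1 R(w1))
Finally move all quantifiers to the prefix:
  ∀l ∀m ∃v ∀k ∃w1 (D(l,l) ∧ (R(v) ∨ D(m,m)) ∨ ¬D(k,k) ∨ R(w1))

∀l ∀m ∃v ∀k ∃w1 (D(l,l) ∧ (R(v) ∨ D(m,m)) ∨ ¬D(k,k) ∨ R(w1))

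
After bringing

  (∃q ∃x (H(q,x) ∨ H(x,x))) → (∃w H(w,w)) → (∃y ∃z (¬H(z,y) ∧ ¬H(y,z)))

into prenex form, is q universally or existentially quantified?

universal

Eliminate → and ↔ using ¬ and ∨.
  ¬(∃q ∃x (H(q,x) ∨ H(x,x))) ∨ ¬(∃w H(w,w)) ∨ (∃y ∃z (¬H(z,y) ∧ ¬H(y,z)))
Drive negations inward (¬∀x A ≡ ∃x ¬A, ¬∃x A ≡ ∀x ¬A, De Morgan for ∧/∨):
  (∀q ∀x (¬H(q,x) ∧ ¬H(x,x))) ∨ (∀w ¬H(w,w)) ∨ (∃y ∃z (¬H(z,y) ∧ ¬H(y,z)))
Finally move all quantifiers to the prefix:
  ∀q ∀x ∀w ∃y ∃z (¬H(q,x) ∧ ¬H(x,x) ∨ ¬H(w,w) ∨ ¬H(z,y) ∧ ¬H(y,z))
The quantifier ∃q sits under an odd number of negations (counting the antecedent side of each →), so it flips to ∀q.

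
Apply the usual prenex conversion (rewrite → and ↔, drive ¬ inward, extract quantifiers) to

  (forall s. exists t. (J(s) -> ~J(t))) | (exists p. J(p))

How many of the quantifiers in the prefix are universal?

1

First replace A → B with ¬A ∨ B.
  (forall s. exists t. (~J(s) | ~J(t))) | (exists p. J(p))
All bound variables are already distinct, so no renaming is needed.
Extract every quantifier outward, since the variables are now distinct and don't occur free across branches:
  forall s. exists t. exists p. (~J(s) | ~J(t) | J(p))
The prefix is forall s exists t exists p: 1 universal, 2 existential.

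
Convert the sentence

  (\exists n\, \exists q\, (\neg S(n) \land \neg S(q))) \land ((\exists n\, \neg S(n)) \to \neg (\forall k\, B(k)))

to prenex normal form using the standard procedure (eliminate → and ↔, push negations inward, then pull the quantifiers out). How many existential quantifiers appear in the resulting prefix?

3

Eliminate → and ↔ using ¬ and ∨.
  (\exists n\, \exists q\, (\neg S(n) \land \neg S(q))) \land (\neg (\exists n\, \neg S(n)) \lor \neg (\forall k\, B(k)))
Push ¬ through the quantifiers and connectives to reach negation normal form:
  (\exists n\, \exists q\, (\neg S(n) \land \neg S(q))) \land ((\forall n\, S(n)) \lor (\exists k\, \neg B(k)))
Rename bound variables to avoid capture: n↦w1.
  (\exists n\, \exists q\, (\neg S(n) \land \neg S(q))) \land ((\forall w1\, S(w1)) \lor (\exists k\, \neg B(k)))
Extract every quantifier outward, since the variables are now distinct and don't occur free across branches:
  \exists n\, \exists q\, \forall w1\, \exists k\, (\neg S(n) \land \neg S(q) \land (S(w1) \lor \neg B(k)))
The prefix is \exists n \exists q \forall w1 \exists k: 1 universal, 3 existential.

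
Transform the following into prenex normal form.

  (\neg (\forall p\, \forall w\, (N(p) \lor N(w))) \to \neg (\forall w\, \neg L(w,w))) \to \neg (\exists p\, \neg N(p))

First replace A → B with ¬A ∨ B.
  \neg (\neg \neg (\forall p\, \forall w\, (N(p) \lor N(w))) \lor \neg (\forall w\, \neg L(w,w))) \lor \neg (\exists p\, \neg N(p))
Drive negations inward (¬∀x A ≡ ∃x ¬A, ¬∃x A ≡ ∀x ¬A, De Morgan for ∧/∨):
  (\exists p\, \exists w\, (\neg N(p) \land \neg N(w))) \land (\forall w\, \neg L(w,w)) \lor (\forall p\, N(p))
Give each quantifier a distinct variable: w↦z, p↦r.
  (\exists p\, \exists w\, (\neg N(p) \land \neg N(w))) \land (\forall z\, \neg L(z,z)) \lor (\forall r\, N(r))
Pull the quantifiers to the front (each side's bound variable is not free in the other side):
  \exists p\, \exists w\, \forall z\, \forall r\, (\neg N(p) \land \neg N(w) \land \neg L(z,z) \lor N(r))

\exists p\, \exists w\, \forall z\, \forall r\, (\neg N(p) \land \neg N(w) \land \neg L(z,z) \lor N(r))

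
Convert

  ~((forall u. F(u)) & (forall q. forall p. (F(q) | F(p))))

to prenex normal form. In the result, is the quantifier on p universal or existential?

existential

Drive negations inward (¬∀x A ≡ ∃x ¬A, ¬∃x A ≡ ∀x ¬A, De Morgan for ∧/∨):
  (exists u. ~F(u)) | (exists q. exists p. (~F(q) & ~F(p)))
All bound variables are already distinct, so no renaming is needed.
Extract every quantifier outward, since the variables are now distinct and don't occur free across branches:
  exists u. exists q. exists p. (~F(u) | ~F(q) & ~F(p))
The quantifier forall p sits under an odd number of negations, so it flips to exists p.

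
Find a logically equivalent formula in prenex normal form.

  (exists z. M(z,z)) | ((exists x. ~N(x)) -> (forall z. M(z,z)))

Eliminate → and ↔ using ¬ and ∨.
  (exists z. M(z,z)) | ~(exists x. ~N(x)) | (forall z. M(z,z))
Drive negations inward (¬∀x A ≡ ∃x ¬A, ¬∃x A ≡ ∀x ¬A, De Morgan for ∧/∨):
  (exists z. M(z,z)) | (forall x. N(x)) | (forall z. M(z,z))
Standardize variables apart so no two quantifiers bind the same name: z↦r.
  (exists z. M(z,z)) | (forall x. N(x)) | (forall r. M(r,r))
Pull the quantifiers to the front (each side's bound variable is not free in the other side):
  exists z. forall x. forall r. (M(z,z) | N(x) | M(r,r))

exists z. forall x. forall r. (M(z,z) | N(x) | M(r,r))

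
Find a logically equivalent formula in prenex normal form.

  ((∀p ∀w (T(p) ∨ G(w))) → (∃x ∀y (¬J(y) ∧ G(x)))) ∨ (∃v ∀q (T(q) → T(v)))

∃p ∃w ∃x ∀y ∃v ∀q (¬T(p) ∧ ¬G(w) ∨ ¬J(y) ∧ G(x) ∨ ¬T(q) ∨ T(v))

First replace A → B with ¬A ∨ B.
  ¬(∀p ∀w (T(p) ∨ G(w))) ∨ (∃x ∀y (¬J(y) ∧ G(x))) ∨ (∃v ∀q (¬T(q) ∨ T(v)))
Push ¬ through the quantifiers and connectives to reach negation normal form:
  (∃p ∃w (¬T(p) ∧ ¬G(w))) ∨ (∃x ∀y (¬J(y) ∧ G(x))) ∨ (∃v ∀q (¬T(q) ∨ T(v)))
Pull the quantifiers to the front (each side's bound variable is not free in the other side):
  ∃p ∃w ∃x ∀y ∃v ∀q (¬T(p) ∧ ¬G(w) ∨ ¬J(y) ∧ G(x) ∨ ¬T(q) ∨ T(v))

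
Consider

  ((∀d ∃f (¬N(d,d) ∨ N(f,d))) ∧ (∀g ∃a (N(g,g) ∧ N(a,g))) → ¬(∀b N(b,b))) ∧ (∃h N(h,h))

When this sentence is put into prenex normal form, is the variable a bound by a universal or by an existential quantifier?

Eliminate → and ↔ using ¬ and ∨.
  (¬((∀d ∃f (¬N(d,d) ∨ N(f,d))) ∧ (∀g ∃a (N(g,g) ∧ N(a,g)))) ∨ ¬(∀b N(b,b))) ∧ (∃h N(h,h))
Push ¬ through the quantifiers and connectives to reach negation normal form:
  ((∃d ∀f (N(d,d) ∧ ¬N(f,d))) ∨ (∃g ∀a (¬N(g,g) ∨ ¬N(a,g))) ∨ (∃b ¬N(b,b))) ∧ (∃h N(h,h))
Finally move all quantifiers to the prefix:
  ∃d ∀f ∃g ∀a ∃b ∃h ((N(d,d) ∧ ¬N(f,d) ∨ ¬N(g,g) ∨ ¬N(a,g) ∨ ¬N(b,b)) ∧ N(h,h))
The quantifier ∃a sits under an odd number of negations (counting the antecedent side of each →), so it flips to ∀a.

universal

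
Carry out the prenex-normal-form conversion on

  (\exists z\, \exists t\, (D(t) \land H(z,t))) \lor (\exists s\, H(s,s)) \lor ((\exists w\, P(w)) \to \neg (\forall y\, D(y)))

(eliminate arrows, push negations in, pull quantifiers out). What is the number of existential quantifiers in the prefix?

4

First replace A → B with ¬A ∨ B.
  (\exists z\, \exists t\, (D(t) \land H(z,t))) \lor (\exists s\, H(s,s)) \lor \neg (\exists w\, P(w)) \lor \neg (\forall y\, D(y))
Push ¬ through the quantifiers and connectives to reach negation normal form:
  (\exists z\, \exists t\, (D(t) \land H(z,t))) \lor (\exists s\, H(s,s)) \lor (\forall w\, \neg P(w)) \lor (\exists y\, \neg D(y))
All bound variables are already distinct, so no renaming is needed.
Finally move all quantifiers to the prefix:
  \exists z\, \exists t\, \exists s\, \forall w\, \exists y\, (D(t) \land H(z,t) \lor H(s,s) \lor \neg P(w) \lor \neg D(y))
The prefix is \exists z \exists t \exists s \forall w \exists y: 1 universal, 4 existential.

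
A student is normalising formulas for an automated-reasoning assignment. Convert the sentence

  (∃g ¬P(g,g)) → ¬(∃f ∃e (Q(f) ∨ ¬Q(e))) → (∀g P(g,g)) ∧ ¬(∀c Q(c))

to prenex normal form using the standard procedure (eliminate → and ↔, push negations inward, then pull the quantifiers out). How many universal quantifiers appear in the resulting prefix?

2

Rewrite implications/biconditionals: A → B as ¬A ∨ B.
  ¬(∃g ¬P(g,g)) ∨ ¬¬(∃f ∃e (Q(f) ∨ ¬Q(e))) ∨ (∀g P(g,g)) ∧ ¬(∀c Q(c))
Move each ¬ inward, flipping quantifiers it crosses:
  (∀g P(g,g)) ∨ (∃f ∃e (Q(f) ∨ ¬Q(e))) ∨ (∀g P(g,g)) ∧ (∃c ¬Q(c))
Give each quantifier a distinct variable: g↦r.
  (∀g P(g,g)) ∨ (∃f ∃e (Q(f) ∨ ¬Q(e))) ∨ (∀r P(r,r)) ∧ (∃c ¬Q(c))
Finally move all quantifiers to the prefix:
  ∀g ∃f ∃e ∀r ∃c (P(g,g) ∨ Q(f) ∨ ¬Q(e) ∨ P(r,r) ∧ ¬Q(c))
The prefix is ∀g ∃f ∃e ∀r ∃c: 2 universal, 3 existential.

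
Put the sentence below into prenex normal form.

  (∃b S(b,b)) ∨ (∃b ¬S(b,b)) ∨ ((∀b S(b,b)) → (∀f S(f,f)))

First replace A → B with ¬A ∨ B.
  (∃b S(b,b)) ∨ (∃b ¬S(b,b)) ∨ ¬(∀b S(b,b)) ∨ (∀f S(f,f))
Move each ¬ inward, flipping quantifiers it crosses:
  (∃b S(b,b)) ∨ (∃b ¬S(b,b)) ∨ (∃b ¬S(b,b)) ∨ (∀f S(f,f))
Standardize variables apart so no two quantifiers bind the same name: b↦y1, b↦r.
  (∃b S(b,b)) ∨ (∃y1 ¬S(y1,y1)) ∨ (∃r ¬S(r,r)) ∨ (∀f S(f,f))
Pull the quantifiers to the front (each side's bound variable is not free in the other side):
  ∃b ∃y1 ∃r ∀f (S(b,b) ∨ ¬S(y1,y1) ∨ ¬S(r,r) ∨ S(f,f))

∃b ∃y1 ∃r ∀f (S(b,b) ∨ ¬S(y1,y1) ∨ ¬S(r,r) ∨ S(f,f))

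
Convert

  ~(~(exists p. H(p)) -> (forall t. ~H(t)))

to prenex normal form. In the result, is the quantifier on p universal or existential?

universal

Rewrite implications/biconditionals: A → B as ¬A ∨ B.
  ~(~~(exists p. H(p)) | (forall t. ~H(t)))
Push ¬ through the quantifiers and connectives to reach negation normal form:
  (forall p. ~H(p)) & (exists t. H(t))
All bound variables are already distinct, so no renaming is needed.
Extract every quantifier outward, since the variables are now distinct and don't occur free across branches:
  forall p. exists t. (~H(p) & H(t))
The quantifier exists p sits under an odd number of negations (counting the antecedent side of each →), so it flips to forall p.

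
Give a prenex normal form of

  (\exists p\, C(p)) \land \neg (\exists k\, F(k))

Push ¬ through the quantifiers and connectives to reach negation normal form:
  (\exists p\, C(p)) \land (\forall k\, \neg F(k))
Pull the quantifiers to the front (each side's bound variable is not free in the other side):
  \exists p\, \forall k\, (C(p) \land \neg F(k))

\exists p\, \forall k\, (C(p) \land \neg F(k))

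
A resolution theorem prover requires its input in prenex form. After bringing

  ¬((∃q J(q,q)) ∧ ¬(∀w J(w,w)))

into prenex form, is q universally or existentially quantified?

Push ¬ through the quantifiers and connectives to reach negation normal form:
  (∀q ¬J(q,q)) ∨ (∀w J(w,w))
All bound variables are already distinct, so no renaming is needed.
Finally move all quantifiers to the prefix:
  ∀q ∀w (¬J(q,q) ∨ J(w,w))
The quantifier ∃q sits under an odd number of negations, so it flips to ∀q.

universal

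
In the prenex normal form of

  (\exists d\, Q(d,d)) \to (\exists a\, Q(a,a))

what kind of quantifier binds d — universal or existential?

universal

Rewrite implications/biconditionals: A → B as ¬A ∨ B.
  \neg (\exists d\, Q(d,d)) \lor (\exists a\, Q(a,a))
Drive negations inward (¬∀x A ≡ ∃x ¬A, ¬∃x A ≡ ∀x ¬A, De Morgan for ∧/∨):
  (\forall d\, \neg Q(d,d)) \lor (\exists a\, Q(a,a))
All bound variables are already distinct, so no renaming is needed.
Extract every quantifier outward, since the variables are now distinct and don't occur free across branches:
  \forall d\, \exists a\, (\neg Q(d,d) \lor Q(a,a))
The quantifier \exists d sits under an odd number of negations (counting the antecedent side of each →), so it flips to \forall d.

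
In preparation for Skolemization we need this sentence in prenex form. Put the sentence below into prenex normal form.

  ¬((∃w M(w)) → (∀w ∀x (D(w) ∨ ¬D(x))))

Eliminate → and ↔ using ¬ and ∨.
  ¬(¬(∃w M(w)) ∨ (∀w ∀x (D(w) ∨ ¬D(x))))
Drive negations inward (¬∀x A ≡ ∃x ¬A, ¬∃x A ≡ ∀x ¬A, De Morgan for ∧/∨):
  (∃w M(w)) ∧ (∃w ∃x (¬D(w) ∧ D(x)))
Give each quantifier a distinct variable: w↦z.
  (∃w M(w)) ∧ (∃z ∃x (¬D(z) ∧ D(x)))
Extract every quantifier outward, since the variables are now distinct and don't occur free across branches:
  ∃w ∃z ∃x (M(w) ∧ ¬D(z) ∧ D(x))

∃w ∃z ∃x (M(w) ∧ ¬D(z) ∧ D(x))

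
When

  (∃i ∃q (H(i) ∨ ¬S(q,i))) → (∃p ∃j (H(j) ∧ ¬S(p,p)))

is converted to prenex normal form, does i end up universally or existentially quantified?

universal

Rewrite implications/biconditionals: A → B as ¬A ∨ B.
  ¬(∃i ∃q (H(i) ∨ ¬S(q,i))) ∨ (∃p ∃j (H(j) ∧ ¬S(p,p)))
Move each ¬ inward, flipping quantifiers it crosses:
  (∀i ∀q (¬H(i) ∧ S(q,i))) ∨ (∃p ∃j (H(j) ∧ ¬S(p,p)))
Finally move all quantifiers to the prefix:
  ∀i ∀q ∃p ∃j (¬H(i) ∧ S(q,i) ∨ H(j) ∧ ¬S(p,p))
The quantifier ∃i sits under an odd number of negations (counting the antecedent side of each →), so it flips to ∀i.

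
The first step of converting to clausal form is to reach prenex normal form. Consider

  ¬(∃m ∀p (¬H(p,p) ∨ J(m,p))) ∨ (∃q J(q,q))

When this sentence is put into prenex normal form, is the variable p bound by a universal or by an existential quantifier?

existential

Move each ¬ inward, flipping quantifiers it crosses:
  (∀m ∃p (H(p,p) ∧ ¬J(m,p))) ∨ (∃q J(q,q))
Finally move all quantifiers to the prefix:
  ∀m ∃p ∃q (H(p,p) ∧ ¬J(m,p) ∨ J(q,q))
The quantifier ∀p sits under an odd number of negations, so it flips to ∃p.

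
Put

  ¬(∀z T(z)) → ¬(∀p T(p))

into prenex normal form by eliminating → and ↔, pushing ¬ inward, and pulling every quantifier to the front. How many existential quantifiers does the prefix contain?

1

Eliminate → and ↔ using ¬ and ∨.
  ¬¬(∀z T(z)) ∨ ¬(∀p T(p))
Drive negations inward (¬∀x A ≡ ∃x ¬A, ¬∃x A ≡ ∀x ¬A, De Morgan for ∧/∨):
  (∀z T(z)) ∨ (∃p ¬T(p))
All bound variables are already distinct, so no renaming is needed.
Extract every quantifier outward, since the variables are now distinct and don't occur free across branches:
  ∀z ∃p (T(z) ∨ ¬T(p))
The prefix is ∀z ∃p: 1 universal, 1 existential.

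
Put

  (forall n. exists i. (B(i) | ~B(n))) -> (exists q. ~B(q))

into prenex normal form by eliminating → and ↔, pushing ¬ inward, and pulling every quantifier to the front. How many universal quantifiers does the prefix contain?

1

Rewrite implications/biconditionals: A → B as ¬A ∨ B.
  ~(forall n. exists i. (B(i) | ~B(n))) | (exists q. ~B(q))
Move each ¬ inward, flipping quantifiers it crosses:
  (exists n. forall i. (~B(i) & B(n))) | (exists q. ~B(q))
Finally move all quantifiers to the prefix:
  exists n. forall i. exists q. (~B(i) & B(n) | ~B(q))
The prefix is exists n forall i exists q: 1 universal, 2 existential.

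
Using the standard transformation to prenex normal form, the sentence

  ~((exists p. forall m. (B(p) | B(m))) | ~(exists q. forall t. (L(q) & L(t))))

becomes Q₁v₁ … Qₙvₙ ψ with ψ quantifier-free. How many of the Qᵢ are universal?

Move each ¬ inward, flipping quantifiers it crosses:
  (forall p. exists m. (~B(p) & ~B(m))) & (exists q. forall t. (L(q) & L(t)))
All bound variables are already distinct, so no renaming is needed.
Pull the quantifiers to the front (each side's bound variable is not free in the other side):
  forall p. exists m. exists q. forall t. (~B(p) & ~B(m) & L(q) & L(t))
The prefix is forall p exists m exists q forall t: 2 universal, 2 existential.

2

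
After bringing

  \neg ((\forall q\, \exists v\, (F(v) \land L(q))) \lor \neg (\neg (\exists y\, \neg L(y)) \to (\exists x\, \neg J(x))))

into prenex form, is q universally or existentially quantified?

Eliminate → and ↔ using ¬ and ∨.
  \neg ((\forall q\, \exists v\, (F(v) \land L(q))) \lor \neg (\neg \neg (\exists y\, \neg L(y)) \lor (\exists x\, \neg J(x))))
Drive negations inward (¬∀x A ≡ ∃x ¬A, ¬∃x A ≡ ∀x ¬A, De Morgan for ∧/∨):
  (\exists q\, \forall v\, (\neg F(v) \lor \neg L(q))) \land ((\exists y\, \neg L(y)) \lor (\exists x\, \neg J(x)))
Finally move all quantifiers to the prefix:
  \exists q\, \forall v\, \exists y\, \exists x\, ((\neg F(v) \lor \neg L(q)) \land (\neg L(y) \lor \neg J(x)))
The quantifier \forall q sits under an odd number of negations (counting the antecedent side of each →), so it flips to \exists q.

existential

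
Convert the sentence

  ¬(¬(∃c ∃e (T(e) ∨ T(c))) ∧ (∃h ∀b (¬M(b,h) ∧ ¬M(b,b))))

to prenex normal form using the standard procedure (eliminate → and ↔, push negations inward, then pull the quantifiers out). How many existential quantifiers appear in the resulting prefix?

3

Drive negations inward (¬∀x A ≡ ∃x ¬A, ¬∃x A ≡ ∀x ¬A, De Morgan for ∧/∨):
  (∃c ∃e (T(e) ∨ T(c))) ∨ (∀h ∃b (M(b,h) ∨ M(b,b)))
Extract every quantifier outward, since the variables are now distinct and don't occur free across branches:
  ∃c ∃e ∀h ∃b (T(e) ∨ T(c) ∨ M(b,h) ∨ M(b,b))
The prefix is ∃c ∃e ∀h ∃b: 1 universal, 3 existential.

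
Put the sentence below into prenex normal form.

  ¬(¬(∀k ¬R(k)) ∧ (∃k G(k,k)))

Drive negations inward (¬∀x A ≡ ∃x ¬A, ¬∃x A ≡ ∀x ¬A, De Morgan for ∧/∨):
  (∀k ¬R(k)) ∨ (∀k ¬G(k,k))
Give each quantifier a distinct variable: k↦z1.
  (∀k ¬R(k)) ∨ (∀z1 ¬G(z1,z1))
Extract every quantifier outward, since the variables are now distinct and don't occur free across branches:
  ∀k ∀z1 (¬R(k) ∨ ¬G(z1,z1))

∀k ∀z1 (¬R(k) ∨ ¬G(z1,z1))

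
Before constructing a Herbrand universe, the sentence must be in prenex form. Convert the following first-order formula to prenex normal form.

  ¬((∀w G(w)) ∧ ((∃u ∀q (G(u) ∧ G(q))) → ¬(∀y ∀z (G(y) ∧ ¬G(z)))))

Rewrite implications/biconditionals: A → B as ¬A ∨ B.
  ¬((∀w G(w)) ∧ (¬(∃u ∀q (G(u) ∧ G(q))) ∨ ¬(∀y ∀z (G(y) ∧ ¬G(z)))))
Push ¬ through the quantifiers and connectives to reach negation normal form:
  (∃w ¬G(w)) ∨ (∃u ∀q (G(u) ∧ G(q))) ∧ (∀y ∀z (G(y) ∧ ¬G(z)))
Pull the quantifiers to the front (each side's bound variable is not free in the other side):
  ∃w ∃u ∀q ∀y ∀z (¬G(w) ∨ G(u) ∧ G(q) ∧ G(y) ∧ ¬G(z))

∃w ∃u ∀q ∀y ∀z (¬G(w) ∨ G(u) ∧ G(q) ∧ G(y) ∧ ¬G(z))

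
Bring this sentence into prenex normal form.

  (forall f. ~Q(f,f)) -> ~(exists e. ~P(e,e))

First replace A → B with ¬A ∨ B.
  ~(forall f. ~Q(f,f)) | ~(exists e. ~P(e,e))
Push ¬ through the quantifiers and connectives to reach negation normal form:
  (exists f. Q(f,f)) | (forall e. P(e,e))
Pull the quantifiers to the front (each side's bound variable is not free in the other side):
  exists f. forall e. (Q(f,f) | P(e,e))

exists f. forall e. (Q(f,f) | P(e,e))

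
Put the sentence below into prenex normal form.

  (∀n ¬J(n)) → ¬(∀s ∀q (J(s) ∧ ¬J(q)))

∃n ∃s ∃q (J(n) ∨ ¬J(s) ∨ J(q))

Rewrite implications/biconditionals: A → B as ¬A ∨ B.
  ¬(∀n ¬J(n)) ∨ ¬(∀s ∀q (J(s) ∧ ¬J(q)))
Drive negations inward (¬∀x A ≡ ∃x ¬A, ¬∃x A ≡ ∀x ¬A, De Morgan for ∧/∨):
  (∃n J(n)) ∨ (∃s ∃q (¬J(s) ∨ J(q)))
Extract every quantifier outward, since the variables are now distinct and don't occur free across branches:
  ∃n ∃s ∃q (J(n) ∨ ¬J(s) ∨ J(q))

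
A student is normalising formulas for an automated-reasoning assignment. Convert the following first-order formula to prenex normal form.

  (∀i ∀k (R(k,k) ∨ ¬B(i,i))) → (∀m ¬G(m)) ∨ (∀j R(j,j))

∃i ∃k ∀m ∀j (¬R(k,k) ∧ B(i,i) ∨ ¬G(m) ∨ R(j,j))

Rewrite implications/biconditionals: A → B as ¬A ∨ B.
  ¬(∀i ∀k (R(k,k) ∨ ¬B(i,i))) ∨ (∀m ¬G(m)) ∨ (∀j R(j,j))
Drive negations inward (¬∀x A ≡ ∃x ¬A, ¬∃x A ≡ ∀x ¬A, De Morgan for ∧/∨):
  (∃i ∃k (¬R(k,k) ∧ B(i,i))) ∨ (∀m ¬G(m)) ∨ (∀j R(j,j))
All bound variables are already distinct, so no renaming is needed.
Extract every quantifier outward, since the variables are now distinct and don't occur free across branches:
  ∃i ∃k ∀m ∀j (¬R(k,k) ∧ B(i,i) ∨ ¬G(m) ∨ R(j,j))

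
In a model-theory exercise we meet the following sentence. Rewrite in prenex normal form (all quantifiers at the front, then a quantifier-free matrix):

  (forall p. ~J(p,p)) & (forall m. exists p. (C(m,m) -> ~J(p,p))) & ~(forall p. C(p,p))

forall p. forall m. exists u. exists t. (~J(p,p) & (~C(m,m) | ~J(u,u)) & ~C(t,t))

Rewrite implications/biconditionals: A → B as ¬A ∨ B.
  (forall p. ~J(p,p)) & (forall m. exists p. (~C(m,m) | ~J(p,p))) & ~(forall p. C(p,p))
Drive negations inward (¬∀x A ≡ ∃x ¬A, ¬∃x A ≡ ∀x ¬A, De Morgan for ∧/∨):
  (forall p. ~J(p,p)) & (forall m. exists p. (~C(m,m) | ~J(p,p))) & (exists p. ~C(p,p))
Standardize variables apart so no two quantifiers bind the same name: p↦u, p↦t.
  (forall p. ~J(p,p)) & (forall m. exists u. (~C(m,m) | ~J(u,u))) & (exists t. ~C(t,t))
Finally move all quantifiers to the prefix:
  forall p. forall m. exists u. exists t. (~J(p,p) & (~C(m,m) | ~J(u,u)) & ~C(t,t))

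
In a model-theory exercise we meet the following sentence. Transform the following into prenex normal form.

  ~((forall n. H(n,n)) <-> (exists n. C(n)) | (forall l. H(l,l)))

forall n. forall c. exists l. exists u. forall z1. exists u1. (H(n,n) & ~C(c) & ~H(l,l) | (C(u) | H(z1,z1)) & ~H(u1,u1))

Rewrite implications/biconditionals: A → B as ¬A ∨ B; A ↔ B as (¬A ∨ B) ∧ (¬B ∨ A).
  ~((~(forall n. H(n,n)) | (exists n. C(n)) | (forall l. H(l,l))) & (~((exists n. C(n)) | (forall l. H(l,l))) | (forall n. H(n,n))))
Drive negations inward (¬∀x A ≡ ∃x ¬A, ¬∃x A ≡ ∀x ¬A, De Morgan for ∧/∨):
  (forall n. H(n,n)) & (forall n. ~C(n)) & (exists l. ~H(l,l)) | ((exists n. C(n)) | (forall l. H(l,l))) & (exists n. ~H(n,n))
Standardize variables apart so no two quantifiers bind the same name: n↦c, n↦u, l↦z1, n↦u1.
  (forall n. H(n,n)) & (forall c. ~C(c)) & (exists l. ~H(l,l)) | ((exists u. C(u)) | (forall z1. H(z1,z1))) & (exists u1. ~H(u1,u1))
Extract every quantifier outward, since the variables are now distinct and don't occur free across branches:
  forall n. forall c. exists l. exists u. forall z1. exists u1. (H(n,n) & ~C(c) & ~H(l,l) | (C(u) | H(z1,z1)) & ~H(u1,u1))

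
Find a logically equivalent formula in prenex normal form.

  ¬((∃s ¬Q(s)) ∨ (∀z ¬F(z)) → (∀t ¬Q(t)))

First replace A → B with ¬A ∨ B.
  ¬(¬((∃s ¬Q(s)) ∨ (∀z ¬F(z))) ∨ (∀t ¬Q(t)))
Drive negations inward (¬∀x A ≡ ∃x ¬A, ¬∃x A ≡ ∀x ¬A, De Morgan for ∧/∨):
  ((∃s ¬Q(s)) ∨ (∀z ¬F(z))) ∧ (∃t Q(t))
Finally move all quantifiers to the prefix:
  ∃s ∀z ∃t ((¬Q(s) ∨ ¬F(z)) ∧ Q(t))

∃s ∀z ∃t ((¬Q(s) ∨ ¬F(z)) ∧ Q(t))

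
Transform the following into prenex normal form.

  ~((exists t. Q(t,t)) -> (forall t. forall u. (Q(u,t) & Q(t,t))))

Rewrite implications/biconditionals: A → B as ¬A ∨ B.
  ~(~(exists t. Q(t,t)) | (forall t. forall u. (Q(u,t) & Q(t,t))))
Drive negations inward (¬∀x A ≡ ∃x ¬A, ¬∃x A ≡ ∀x ¬A, De Morgan for ∧/∨):
  (exists t. Q(t,t)) & (exists t. exists u. (~Q(u,t) | ~Q(t,t)))
Rename bound variables to avoid capture: t↦z.
  (exists t. Q(t,t)) & (exists z. exists u. (~Q(u,z) | ~Q(z,z)))
Finally move all quantifiers to the prefix:
  exists t. exists z. exists u. (Q(t,t) & (~Q(u,z) | ~Q(z,z)))

exists t. exists z. exists u. (Q(t,t) & (~Q(u,z) | ~Q(z,z)))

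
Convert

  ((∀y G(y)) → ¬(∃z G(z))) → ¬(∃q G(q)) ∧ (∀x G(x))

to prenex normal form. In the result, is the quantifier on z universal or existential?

existential

Rewrite implications/biconditionals: A → B as ¬A ∨ B.
  ¬(¬(∀y G(y)) ∨ ¬(∃z G(z))) ∨ ¬(∃q G(q)) ∧ (∀x G(x))
Push ¬ through the quantifiers and connectives to reach negation normal form:
  (∀y G(y)) ∧ (∃z G(z)) ∨ (∀q ¬G(q)) ∧ (∀x G(x))
All bound variables are already distinct, so no renaming is needed.
Finally move all quantifiers to the prefix:
  ∀y ∃z ∀q ∀x (G(y) ∧ G(z) ∨ ¬G(q) ∧ G(x))
The quantifier ∃z sits under an even number of negations (counting the antecedent side of each →), so it remains existential.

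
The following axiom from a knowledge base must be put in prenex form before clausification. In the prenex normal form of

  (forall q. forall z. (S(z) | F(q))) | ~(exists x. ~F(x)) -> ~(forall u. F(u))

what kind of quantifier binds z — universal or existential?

existential

Eliminate → and ↔ using ¬ and ∨.
  ~((forall q. forall z. (S(z) | F(q))) | ~(exists x. ~F(x))) | ~(forall u. F(u))
Drive negations inward (¬∀x A ≡ ∃x ¬A, ¬∃x A ≡ ∀x ¬A, De Morgan for ∧/∨):
  (exists q. exists z. (~S(z) & ~F(q))) & (exists x. ~F(x)) | (exists u. ~F(u))
All bound variables are already distinct, so no renaming is needed.
Pull the quantifiers to the front (each side's bound variable is not free in the other side):
  exists q. exists z. exists x. exists u. (~S(z) & ~F(q) & ~F(x) | ~F(u))
The quantifier forall z sits under an odd number of negations (counting the antecedent side of each →), so it flips to exists z.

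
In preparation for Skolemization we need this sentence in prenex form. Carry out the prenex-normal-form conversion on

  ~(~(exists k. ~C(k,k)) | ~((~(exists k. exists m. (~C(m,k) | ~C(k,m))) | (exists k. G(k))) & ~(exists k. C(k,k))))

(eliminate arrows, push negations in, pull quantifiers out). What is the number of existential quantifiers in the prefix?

Push ¬ through the quantifiers and connectives to reach negation normal form:
  (exists k. ~C(k,k)) & ((forall k. forall m. (C(m,k) & C(k,m))) | (exists k. G(k))) & (forall k. ~C(k,k))
Give each quantifier a distinct variable: k↦v, k↦w, k↦z.
  (exists k. ~C(k,k)) & ((forall v. forall m. (C(m,v) & C(v,m))) | (exists w. G(w))) & (forall z. ~C(z,z))
Pull the quantifiers to the front (each side's bound variable is not free in the other side):
  exists k. forall v. forall m. exists w. forall z. (~C(k,k) & (C(m,v) & C(v,m) | G(w)) & ~C(z,z))
The prefix is exists k forall v forall m exists w forall z: 3 universal, 2 existential.

2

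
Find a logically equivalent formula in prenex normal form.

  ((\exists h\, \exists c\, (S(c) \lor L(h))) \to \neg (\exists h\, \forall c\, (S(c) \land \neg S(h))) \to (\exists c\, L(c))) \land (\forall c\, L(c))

First replace A → B with ¬A ∨ B.
  (\neg (\exists h\, \exists c\, (S(c) \lor L(h))) \lor \neg \neg (\exists h\, \forall c\, (S(c) \land \neg S(h))) \lor (\exists c\, L(c))) \land (\forall c\, L(c))
Drive negations inward (¬∀x A ≡ ∃x ¬A, ¬∃x A ≡ ∀x ¬A, De Morgan for ∧/∨):
  ((\forall h\, \forall c\, (\neg S(c) \land \neg L(h))) \lor (\exists h\, \forall c\, (S(c) \land \neg S(h))) \lor (\exists c\, L(c))) \land (\forall c\, L(c))
Standardize variables apart so no two quantifiers bind the same name: h↦t, c↦x1, c↦r, c↦w.
  ((\forall h\, \forall c\, (\neg S(c) \land \neg L(h))) \lor (\exists t\, \forall x1\, (S(x1) \land \neg S(t))) \lor (\exists r\, L(r))) \land (\forall w\, L(w))
Extract every quantifier outward, since the variables are now distinct and don't occur free across branches:
  \forall h\, \forall c\, \exists t\, \forall x1\, \exists r\, \forall w\, ((\neg S(c) \land \neg L(h) \lor S(x1) \land \neg S(t) \lor L(r)) \land L(w))

\forall h\, \forall c\, \exists t\, \forall x1\, \exists r\, \forall w\, ((\neg S(c) \land \neg L(h) \lor S(x1) \land \neg S(t) \lor L(r)) \land L(w))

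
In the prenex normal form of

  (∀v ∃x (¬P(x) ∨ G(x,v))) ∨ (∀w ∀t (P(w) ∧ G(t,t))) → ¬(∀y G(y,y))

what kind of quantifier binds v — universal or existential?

First replace A → B with ¬A ∨ B.
  ¬((∀v ∃x (¬P(x) ∨ G(x,v))) ∨ (∀w ∀t (P(w) ∧ G(t,t)))) ∨ ¬(∀y G(y,y))
Move each ¬ inward, flipping quantifiers it crosses:
  (∃v ∀x (P(x) ∧ ¬G(x,v))) ∧ (∃w ∃t (¬P(w) ∨ ¬G(t,t))) ∨ (∃y ¬G(y,y))
Pull the quantifiers to the front (each side's bound variable is not free in the other side):
  ∃v ∀x ∃w ∃t ∃y (P(x) ∧ ¬G(x,v) ∧ (¬P(w) ∨ ¬G(t,t)) ∨ ¬G(y,y))
The quantifier ∀v sits under an odd number of negations (counting the antecedent side of each →), so it flips to ∃v.

existential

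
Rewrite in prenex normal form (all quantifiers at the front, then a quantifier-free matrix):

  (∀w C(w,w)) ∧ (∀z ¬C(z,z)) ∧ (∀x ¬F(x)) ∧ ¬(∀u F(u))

∀w ∀z ∀x ∃u (C(w,w) ∧ ¬C(z,z) ∧ ¬F(x) ∧ ¬F(u))

Drive negations inward (¬∀x A ≡ ∃x ¬A, ¬∃x A ≡ ∀x ¬A, De Morgan for ∧/∨):
  (∀w C(w,w)) ∧ (∀z ¬C(z,z)) ∧ (∀x ¬F(x)) ∧ (∃u ¬F(u))
All bound variables are already distinct, so no renaming is needed.
Extract every quantifier outward, since the variables are now distinct and don't occur free across branches:
  ∀w ∀z ∀x ∃u (C(w,w) ∧ ¬C(z,z) ∧ ¬F(x) ∧ ¬F(u))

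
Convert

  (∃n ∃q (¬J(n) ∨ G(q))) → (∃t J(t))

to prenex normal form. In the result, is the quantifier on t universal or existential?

existential

Eliminate → and ↔ using ¬ and ∨.
  ¬(∃n ∃q (¬J(n) ∨ G(q))) ∨ (∃t J(t))
Push ¬ through the quantifiers and connectives to reach negation normal form:
  (∀n ∀q (J(n) ∧ ¬G(q))) ∨ (∃t J(t))
Finally move all quantifiers to the prefix:
  ∀n ∀q ∃t (J(n) ∧ ¬G(q) ∨ J(t))
The quantifier ∃t sits under an even number of negations (counting the antecedent side of each →), so it remains existential.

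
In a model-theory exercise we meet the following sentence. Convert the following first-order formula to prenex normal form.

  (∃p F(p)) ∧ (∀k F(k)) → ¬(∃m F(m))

First replace A → B with ¬A ∨ B.
  ¬((∃p F(p)) ∧ (∀k F(k))) ∨ ¬(∃m F(m))
Drive negations inward (¬∀x A ≡ ∃x ¬A, ¬∃x A ≡ ∀x ¬A, De Morgan for ∧/∨):
  (∀p ¬F(p)) ∨ (∃k ¬F(k)) ∨ (∀m ¬F(m))
Finally move all quantifiers to the prefix:
  ∀p ∃k ∀m (¬F(p) ∨ ¬F(k) ∨ ¬F(m))

∀p ∃k ∀m (¬F(p) ∨ ¬F(k) ∨ ¬F(m))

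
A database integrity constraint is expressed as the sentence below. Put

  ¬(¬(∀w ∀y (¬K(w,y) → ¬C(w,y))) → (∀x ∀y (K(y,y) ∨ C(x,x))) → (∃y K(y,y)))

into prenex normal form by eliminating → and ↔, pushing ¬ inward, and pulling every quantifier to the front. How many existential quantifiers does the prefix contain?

Rewrite implications/biconditionals: A → B as ¬A ∨ B.
  ¬(¬¬(∀w ∀y (¬¬K(w,y) ∨ ¬C(w,y))) ∨ ¬(∀x ∀y (K(y,y) ∨ C(x,x))) ∨ (∃y K(y,y)))
Push ¬ through the quantifiers and connectives to reach negation normal form:
  (∃w ∃y (¬K(w,y) ∧ C(w,y))) ∧ (∀x ∀y (K(y,y) ∨ C(x,x))) ∧ (∀y ¬K(y,y))
Rename bound variables to avoid capture: y↦y1, y↦t.
  (∃w ∃y (¬K(w,y) ∧ C(w,y))) ∧ (∀x ∀y1 (K(y1,y1) ∨ C(x,x))) ∧ (∀t ¬K(t,t))
Finally move all quantifiers to the prefix:
  ∃w ∃y ∀x ∀y1 ∀t (¬K(w,y) ∧ C(w,y) ∧ (K(y1,y1) ∨ C(x,x)) ∧ ¬K(t,t))
The prefix is ∃w ∃y ∀x ∀y1 ∀t: 3 universal, 2 existential.

2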